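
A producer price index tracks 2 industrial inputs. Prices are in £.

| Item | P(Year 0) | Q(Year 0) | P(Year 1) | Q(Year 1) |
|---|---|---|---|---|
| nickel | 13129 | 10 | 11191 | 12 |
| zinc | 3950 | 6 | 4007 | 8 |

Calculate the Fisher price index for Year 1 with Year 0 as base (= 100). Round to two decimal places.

Laspeyres component (base-period weights):
ΣP(Year 1)Q(Year 0) = 11191×10 + 4007×6 = 111910 + 24042 = 135952
ΣP(Year 0)Q(Year 0) = 13129×10 + 3950×6 = 131290 + 23700 = 154990
L = 135952 / 154990 × 100 = 87.7166
Paasche component (current-period weights):
ΣP(Year 1)Q(Year 1) = 11191×12 + 4007×8 = 134292 + 32056 = 166348
ΣP(Year 0)Q(Year 1) = 13129×12 + 3950×8 = 157548 + 31600 = 189148
P = 166348 / 189148 × 100 = 87.9459
Fisher = √(L × P) = √(87.7166 × 87.9459) = 87.8312

87.83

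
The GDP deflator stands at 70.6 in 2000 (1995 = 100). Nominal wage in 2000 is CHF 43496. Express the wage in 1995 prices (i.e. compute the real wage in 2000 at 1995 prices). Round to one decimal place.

61609.1

Real = Nominal ÷ (Index/100) = 43496 ÷ (70.6/100)
     = 43496 ÷ 0.706 = 61609.0652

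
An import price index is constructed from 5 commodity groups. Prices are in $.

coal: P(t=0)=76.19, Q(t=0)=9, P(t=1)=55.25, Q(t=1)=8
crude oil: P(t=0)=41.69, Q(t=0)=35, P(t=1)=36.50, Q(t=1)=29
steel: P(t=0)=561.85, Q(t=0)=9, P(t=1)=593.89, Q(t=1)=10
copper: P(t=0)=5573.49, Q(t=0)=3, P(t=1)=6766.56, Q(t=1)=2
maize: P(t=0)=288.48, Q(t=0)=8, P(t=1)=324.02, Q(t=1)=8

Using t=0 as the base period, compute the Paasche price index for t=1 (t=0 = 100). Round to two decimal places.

112.79

Paasche price index uses current-period quantities as weights.
ΣP(t=1)·Q(t=1) = 55.25×8 + 36.50×29 + 593.89×10 + 6766.56×2 + 324.02×8 = 442 + 1058.5 + 5938.9 + 13533.12 + 2592.16 = 23564.68
ΣP(t=0)·Q(t=1) = 76.19×8 + 41.69×29 + 561.85×10 + 5573.49×2 + 288.48×8 = 609.52 + 1209.01 + 5618.5 + 11146.98 + 2307.84 = 20891.85
Index = 23564.68 / 20891.85 × 100 = 112.7936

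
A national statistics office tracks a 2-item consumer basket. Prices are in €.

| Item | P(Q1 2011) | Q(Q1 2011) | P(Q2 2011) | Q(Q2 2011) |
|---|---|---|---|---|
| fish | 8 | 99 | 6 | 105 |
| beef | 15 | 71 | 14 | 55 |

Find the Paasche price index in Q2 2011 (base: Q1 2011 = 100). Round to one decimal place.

Paasche price index uses current-period quantities as weights.
ΣP(Q2 2011)·Q(Q2 2011) = 6×105 + 14×55 = 630 + 770 = 1400
ΣP(Q1 2011)·Q(Q2 2011) = 8×105 + 15×55 = 840 + 825 = 1665
Index = 1400 / 1665 × 100 = 84.0841

84.1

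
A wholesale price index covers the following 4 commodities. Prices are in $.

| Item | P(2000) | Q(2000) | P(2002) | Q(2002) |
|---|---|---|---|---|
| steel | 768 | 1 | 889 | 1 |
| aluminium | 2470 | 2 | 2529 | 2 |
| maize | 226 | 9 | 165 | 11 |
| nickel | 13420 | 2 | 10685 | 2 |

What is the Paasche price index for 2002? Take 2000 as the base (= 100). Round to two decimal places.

83.15

Paasche price index uses current-period quantities as weights.
ΣP(2002)·Q(2002) = 889×1 + 2529×2 + 165×11 + 10685×2 = 889 + 5058 + 1815 + 21370 = 29132
ΣP(2000)·Q(2002) = 768×1 + 2470×2 + 226×11 + 13420×2 = 768 + 4940 + 2486 + 26840 = 35034
Index = 29132 / 35034 × 100 = 83.1535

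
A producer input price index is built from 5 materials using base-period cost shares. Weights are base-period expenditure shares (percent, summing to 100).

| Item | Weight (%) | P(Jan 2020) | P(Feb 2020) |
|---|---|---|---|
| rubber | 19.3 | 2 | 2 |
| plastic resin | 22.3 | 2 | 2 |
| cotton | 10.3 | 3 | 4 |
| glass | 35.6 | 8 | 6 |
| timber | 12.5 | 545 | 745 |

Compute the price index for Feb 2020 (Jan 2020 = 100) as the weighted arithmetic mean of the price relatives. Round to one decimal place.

99.1

rubber: 19.3 × (2/2) = 19.3 × 1.000000 = 19.3000
plastic resin: 22.3 × (2/2) = 22.3 × 1.000000 = 22.3000
cotton: 10.3 × (4/3) = 10.3 × 1.333333 = 13.7333
glass: 35.6 × (6/8) = 35.6 × 0.750000 = 26.7000
timber: 12.5 × (745/545) = 12.5 × 1.366972 = 17.0872
Index = Σ wᵢ·(p₁ᵢ/p₀ᵢ) = 19.3000 + 22.3000 + 13.7333 + 26.7000 + 17.0872 = 99.1205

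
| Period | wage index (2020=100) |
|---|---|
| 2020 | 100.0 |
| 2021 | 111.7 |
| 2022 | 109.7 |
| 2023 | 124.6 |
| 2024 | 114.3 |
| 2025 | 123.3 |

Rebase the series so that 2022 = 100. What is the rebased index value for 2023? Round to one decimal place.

Rebased(2023) = 124.6 / 109.7 × 100 = 113.5825

113.6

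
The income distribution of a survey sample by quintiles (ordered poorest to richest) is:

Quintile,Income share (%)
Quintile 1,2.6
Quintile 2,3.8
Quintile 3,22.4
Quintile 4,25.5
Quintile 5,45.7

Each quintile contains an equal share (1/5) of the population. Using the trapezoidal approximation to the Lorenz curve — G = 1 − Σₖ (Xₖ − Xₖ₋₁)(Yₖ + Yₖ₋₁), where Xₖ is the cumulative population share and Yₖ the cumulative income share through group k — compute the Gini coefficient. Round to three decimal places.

Cumulative income shares Yₖ: 0.0260, 0.0640, 0.2880, 0.5430, 1.0000
Σ (Xₖ−Xₖ₋₁)(Yₖ+Yₖ₋₁) = (1/5)(0.0260+0.0000) + (1/5)(0.0640+0.0260) + (1/5)(0.2880+0.0640) + (1/5)(0.5430+0.2880) + (1/5)(1.0000+0.5430)
  = 0.0052 + 0.0180 + 0.0704 + 0.1662 + 0.3086 = 0.5684
G = 1 − 0.5684 = 0.4316

0.432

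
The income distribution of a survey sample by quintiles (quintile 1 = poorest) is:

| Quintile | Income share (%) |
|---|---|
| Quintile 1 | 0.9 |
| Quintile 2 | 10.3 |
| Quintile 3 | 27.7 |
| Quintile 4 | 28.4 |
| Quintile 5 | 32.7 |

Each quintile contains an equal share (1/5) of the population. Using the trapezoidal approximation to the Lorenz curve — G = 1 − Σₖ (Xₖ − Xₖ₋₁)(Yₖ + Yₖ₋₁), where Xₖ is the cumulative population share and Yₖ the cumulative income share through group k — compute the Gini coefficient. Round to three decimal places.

Cumulative income shares Yₖ: 0.0090, 0.1120, 0.3890, 0.6730, 1.0000
Σ (Xₖ−Xₖ₋₁)(Yₖ+Yₖ₋₁) = (1/5)(0.0090+0.0000) + (1/5)(0.1120+0.0090) + (1/5)(0.3890+0.1120) + (1/5)(0.6730+0.3890) + (1/5)(1.0000+0.6730)
  = 0.0018 + 0.0242 + 0.1002 + 0.2124 + 0.3346 = 0.6732
G = 1 − 0.6732 = 0.3268

0.327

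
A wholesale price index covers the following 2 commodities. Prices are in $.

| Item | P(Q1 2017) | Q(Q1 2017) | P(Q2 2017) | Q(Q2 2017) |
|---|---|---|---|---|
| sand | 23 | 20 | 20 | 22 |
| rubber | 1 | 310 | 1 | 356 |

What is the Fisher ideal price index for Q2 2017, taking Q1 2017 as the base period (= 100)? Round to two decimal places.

92.28

Laspeyres component (base-period weights):
ΣP(Q2 2017)Q(Q1 2017) = 20×20 + 1×310 = 400 + 310 = 710
ΣP(Q1 2017)Q(Q1 2017) = 23×20 + 1×310 = 460 + 310 = 770
L = 710 / 770 × 100 = 92.2078
Paasche component (current-period weights):
ΣP(Q2 2017)Q(Q2 2017) = 20×22 + 1×356 = 440 + 356 = 796
ΣP(Q1 2017)Q(Q2 2017) = 23×22 + 1×356 = 506 + 356 = 862
P = 796 / 862 × 100 = 92.3434
Fisher = √(L × P) = √(92.2078 × 92.3434) = 92.2756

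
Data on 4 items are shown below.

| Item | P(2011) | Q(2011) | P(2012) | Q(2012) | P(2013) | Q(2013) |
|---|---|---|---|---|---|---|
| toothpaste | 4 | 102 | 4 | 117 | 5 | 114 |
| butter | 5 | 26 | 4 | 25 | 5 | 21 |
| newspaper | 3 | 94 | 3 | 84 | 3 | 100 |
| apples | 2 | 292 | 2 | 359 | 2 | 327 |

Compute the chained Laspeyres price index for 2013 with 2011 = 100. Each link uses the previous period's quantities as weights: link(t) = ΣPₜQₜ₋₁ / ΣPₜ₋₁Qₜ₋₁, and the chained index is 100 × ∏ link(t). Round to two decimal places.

107.21

Link 2011→2012:
ΣP(2012)Q(2011) = 4×102 + 4×26 + 3×94 + 2×292 = 408 + 104 + 282 + 584 = 1378
ΣP(2011)Q(2011) = 4×102 + 5×26 + 3×94 + 2×292 = 408 + 130 + 282 + 584 = 1404
link = 1378/1404 = 0.981481
Link 2012→2013:
ΣP(2013)Q(2012) = 5×117 + 5×25 + 3×84 + 2×359 = 585 + 125 + 252 + 718 = 1680
ΣP(2012)Q(2012) = 4×117 + 4×25 + 3×84 + 2×359 = 468 + 100 + 252 + 718 = 1538
link = 1680/1538 = 1.092328
Chained index = 100 × 0.981481 × 1.092328 = 107.2099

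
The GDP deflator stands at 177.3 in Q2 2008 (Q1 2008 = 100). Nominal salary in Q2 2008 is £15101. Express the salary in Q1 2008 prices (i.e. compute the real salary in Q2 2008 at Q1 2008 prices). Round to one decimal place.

Real = Nominal ÷ (Index/100) = 15101 ÷ (177.3/100)
     = 15101 ÷ 1.773 = 8517.2025

8517.2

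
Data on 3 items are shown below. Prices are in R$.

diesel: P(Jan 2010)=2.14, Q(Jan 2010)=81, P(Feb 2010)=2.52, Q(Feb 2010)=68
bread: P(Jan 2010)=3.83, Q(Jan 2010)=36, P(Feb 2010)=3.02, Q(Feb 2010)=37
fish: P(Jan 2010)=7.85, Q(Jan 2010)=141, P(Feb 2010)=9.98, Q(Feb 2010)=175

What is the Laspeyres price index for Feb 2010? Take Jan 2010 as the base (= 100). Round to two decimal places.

121.29

Laspeyres price index uses base-period quantities as weights.
ΣP(Feb 2010)·Q(Jan 2010) = 2.52×81 + 3.02×36 + 9.98×141 = 204.12 + 108.72 + 1407.18 = 1720.02
ΣP(Jan 2010)·Q(Jan 2010) = 2.14×81 + 3.83×36 + 7.85×141 = 173.34 + 137.88 + 1106.85 = 1418.07
Index = 1720.02 / 1418.07 × 100 = 121.2930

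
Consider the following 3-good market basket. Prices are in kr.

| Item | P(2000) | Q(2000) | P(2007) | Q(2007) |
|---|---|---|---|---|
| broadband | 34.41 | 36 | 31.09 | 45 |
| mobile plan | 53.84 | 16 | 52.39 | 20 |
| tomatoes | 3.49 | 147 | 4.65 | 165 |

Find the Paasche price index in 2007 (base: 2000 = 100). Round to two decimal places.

100.41

Paasche price index uses current-period quantities as weights.
ΣP(2007)·Q(2007) = 31.09×45 + 52.39×20 + 4.65×165 = 1399.05 + 1047.8 + 767.25 = 3214.1
ΣP(2000)·Q(2007) = 34.41×45 + 53.84×20 + 3.49×165 = 1548.45 + 1076.8 + 575.85 = 3201.1
Index = 3214.1 / 3201.1 × 100 = 100.4061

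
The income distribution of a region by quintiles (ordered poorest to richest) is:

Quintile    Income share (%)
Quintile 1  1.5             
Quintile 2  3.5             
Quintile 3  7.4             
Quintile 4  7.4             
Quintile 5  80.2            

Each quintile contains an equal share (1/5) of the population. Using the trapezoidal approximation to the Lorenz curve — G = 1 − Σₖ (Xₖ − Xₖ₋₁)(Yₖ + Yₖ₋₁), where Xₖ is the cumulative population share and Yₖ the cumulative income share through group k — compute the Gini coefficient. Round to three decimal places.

0.645

Cumulative income shares Yₖ: 0.0150, 0.0500, 0.1240, 0.1980, 1.0000
Σ (Xₖ−Xₖ₋₁)(Yₖ+Yₖ₋₁) = (1/5)(0.0150+0.0000) + (1/5)(0.0500+0.0150) + (1/5)(0.1240+0.0500) + (1/5)(0.1980+0.1240) + (1/5)(1.0000+0.1980)
  = 0.0030 + 0.0130 + 0.0348 + 0.0644 + 0.2396 = 0.3548
G = 1 − 0.3548 = 0.6452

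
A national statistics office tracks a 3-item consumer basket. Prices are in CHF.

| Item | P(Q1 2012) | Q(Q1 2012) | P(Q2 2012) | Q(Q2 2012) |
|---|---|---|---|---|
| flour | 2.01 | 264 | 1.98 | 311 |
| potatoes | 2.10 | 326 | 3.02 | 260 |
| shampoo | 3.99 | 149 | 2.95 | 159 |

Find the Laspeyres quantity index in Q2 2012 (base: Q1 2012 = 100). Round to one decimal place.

99.8

Laspeyres quantity index uses base-period prices as weights.
ΣP(Q1 2012)·Q(Q2 2012) = 2.01×311 + 2.10×260 + 3.99×159 = 625.11 + 546 + 634.41 = 1805.52
ΣP(Q1 2012)·Q(Q1 2012) = 2.01×264 + 2.10×326 + 3.99×149 = 530.64 + 684.6 + 594.51 = 1809.75
Index = 1805.52 / 1809.75 × 100 = 99.7663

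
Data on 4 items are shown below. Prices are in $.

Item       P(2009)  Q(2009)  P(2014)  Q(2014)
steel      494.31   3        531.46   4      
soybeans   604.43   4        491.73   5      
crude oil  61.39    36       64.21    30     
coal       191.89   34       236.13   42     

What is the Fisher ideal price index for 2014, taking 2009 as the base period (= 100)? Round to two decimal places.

Laspeyres component (base-period weights):
ΣP(2014)Q(2009) = 531.46×3 + 491.73×4 + 64.21×36 + 236.13×34 = 1594.38 + 1966.92 + 2311.56 + 8028.42 = 13901.28
ΣP(2009)Q(2009) = 494.31×3 + 604.43×4 + 61.39×36 + 191.89×34 = 1482.93 + 2417.72 + 2210.04 + 6524.26 = 12634.95
L = 13901.28 / 12634.95 × 100 = 110.0224
Paasche component (current-period weights):
ΣP(2014)Q(2014) = 531.46×4 + 491.73×5 + 64.21×30 + 236.13×42 = 2125.84 + 2458.65 + 1926.3 + 9917.46 = 16428.25
ΣP(2009)Q(2014) = 494.31×4 + 604.43×5 + 61.39×30 + 191.89×42 = 1977.24 + 3022.15 + 1841.7 + 8059.38 = 14900.47
P = 16428.25 / 14900.47 × 100 = 110.2532
Fisher = √(L × P) = √(110.0224 × 110.2532) = 110.1378

110.14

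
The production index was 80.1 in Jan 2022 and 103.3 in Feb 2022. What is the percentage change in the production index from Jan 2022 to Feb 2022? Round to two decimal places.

28.96%

Change = (103.3 − 80.1) / 80.1 × 100
       = 23.2 / 80.1 × 100 = 28.9638%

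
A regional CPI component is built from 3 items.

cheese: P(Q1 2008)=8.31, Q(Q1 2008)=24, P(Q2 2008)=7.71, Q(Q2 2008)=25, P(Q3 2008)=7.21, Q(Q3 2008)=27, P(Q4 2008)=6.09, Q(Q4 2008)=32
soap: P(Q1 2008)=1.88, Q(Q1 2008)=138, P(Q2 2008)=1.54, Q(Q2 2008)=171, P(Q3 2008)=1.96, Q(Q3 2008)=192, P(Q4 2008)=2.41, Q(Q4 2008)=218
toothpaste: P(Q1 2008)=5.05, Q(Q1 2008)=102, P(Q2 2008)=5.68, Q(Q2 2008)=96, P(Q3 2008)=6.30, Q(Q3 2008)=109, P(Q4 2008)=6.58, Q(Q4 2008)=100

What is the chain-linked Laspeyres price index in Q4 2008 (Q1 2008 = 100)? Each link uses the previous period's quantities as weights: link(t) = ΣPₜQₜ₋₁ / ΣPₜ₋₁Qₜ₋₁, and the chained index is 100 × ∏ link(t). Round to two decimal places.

Link Q1 2008→Q2 2008:
ΣP(Q2 2008)Q(Q1 2008) = 7.71×24 + 1.54×138 + 5.68×102 = 185.04 + 212.52 + 579.36 = 976.92
ΣP(Q1 2008)Q(Q1 2008) = 8.31×24 + 1.88×138 + 5.05×102 = 199.44 + 259.44 + 515.1 = 973.98
link = 976.92/973.98 = 1.003019
Link Q2 2008→Q3 2008:
ΣP(Q3 2008)Q(Q2 2008) = 7.21×25 + 1.96×171 + 6.30×96 = 180.25 + 335.16 + 604.8 = 1120.21
ΣP(Q2 2008)Q(Q2 2008) = 7.71×25 + 1.54×171 + 5.68×96 = 192.75 + 263.34 + 545.28 = 1001.37
link = 1120.21/1001.37 = 1.118677
Link Q3 2008→Q4 2008:
ΣP(Q4 2008)Q(Q3 2008) = 6.09×27 + 2.41×192 + 6.58×109 = 164.43 + 462.72 + 717.22 = 1344.37
ΣP(Q3 2008)Q(Q3 2008) = 7.21×27 + 1.96×192 + 6.30×109 = 194.67 + 376.32 + 686.7 = 1257.69
link = 1344.37/1257.69 = 1.068920
Chained index = 100 × 1.003019 × 1.118677 × 1.068920 = 119.9386

119.94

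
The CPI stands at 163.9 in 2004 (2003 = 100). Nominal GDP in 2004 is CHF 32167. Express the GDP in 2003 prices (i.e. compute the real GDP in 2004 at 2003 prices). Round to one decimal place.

Real = Nominal ÷ (Index/100) = 32167 ÷ (163.9/100)
     = 32167 ÷ 1.639 = 19625.9915

19626.0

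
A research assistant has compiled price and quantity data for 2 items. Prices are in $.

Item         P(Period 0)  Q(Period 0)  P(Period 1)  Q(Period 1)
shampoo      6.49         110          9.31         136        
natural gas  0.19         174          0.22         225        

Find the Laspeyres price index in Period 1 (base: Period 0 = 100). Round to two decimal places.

142.23

Laspeyres price index uses base-period quantities as weights.
ΣP(Period 1)·Q(Period 0) = 9.31×110 + 0.22×174 = 1024.1 + 38.28 = 1062.38
ΣP(Period 0)·Q(Period 0) = 6.49×110 + 0.19×174 = 713.9 + 33.06 = 746.96
Index = 1062.38 / 746.96 × 100 = 142.2272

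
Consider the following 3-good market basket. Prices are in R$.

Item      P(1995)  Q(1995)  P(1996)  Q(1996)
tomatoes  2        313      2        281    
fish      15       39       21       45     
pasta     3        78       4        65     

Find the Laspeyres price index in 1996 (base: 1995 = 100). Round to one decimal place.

121.6

Laspeyres price index uses base-period quantities as weights.
ΣP(1996)·Q(1995) = 2×313 + 21×39 + 4×78 = 626 + 819 + 312 = 1757
ΣP(1995)·Q(1995) = 2×313 + 15×39 + 3×78 = 626 + 585 + 234 = 1445
Index = 1757 / 1445 × 100 = 121.5917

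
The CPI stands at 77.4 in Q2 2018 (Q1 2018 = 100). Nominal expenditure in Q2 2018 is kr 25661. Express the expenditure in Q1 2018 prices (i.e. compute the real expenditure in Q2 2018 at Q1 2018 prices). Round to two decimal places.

33153.75

Real = Nominal ÷ (Index/100) = 25661 ÷ (77.4/100)
     = 25661 ÷ 0.774 = 33153.7468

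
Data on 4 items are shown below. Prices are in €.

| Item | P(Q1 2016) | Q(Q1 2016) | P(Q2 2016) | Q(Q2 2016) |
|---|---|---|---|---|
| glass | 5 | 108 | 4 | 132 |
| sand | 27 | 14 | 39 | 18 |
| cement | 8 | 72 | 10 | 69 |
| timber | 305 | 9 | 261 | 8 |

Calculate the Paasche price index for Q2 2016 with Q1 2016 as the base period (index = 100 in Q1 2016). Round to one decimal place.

96.9

Paasche price index uses current-period quantities as weights.
ΣP(Q2 2016)·Q(Q2 2016) = 4×132 + 39×18 + 10×69 + 261×8 = 528 + 702 + 690 + 2088 = 4008
ΣP(Q1 2016)·Q(Q2 2016) = 5×132 + 27×18 + 8×69 + 305×8 = 660 + 486 + 552 + 2440 = 4138
Index = 4008 / 4138 × 100 = 96.8584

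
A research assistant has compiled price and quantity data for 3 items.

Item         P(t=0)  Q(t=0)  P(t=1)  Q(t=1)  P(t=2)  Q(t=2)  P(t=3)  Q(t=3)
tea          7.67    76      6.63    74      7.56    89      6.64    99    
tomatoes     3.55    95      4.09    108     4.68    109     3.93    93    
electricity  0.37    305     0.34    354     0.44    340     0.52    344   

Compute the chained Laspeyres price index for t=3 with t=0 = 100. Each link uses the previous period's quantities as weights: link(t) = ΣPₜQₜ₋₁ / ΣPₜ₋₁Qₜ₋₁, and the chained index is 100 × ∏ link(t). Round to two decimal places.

100.36

Link t=0→t=1:
ΣP(t=1)Q(t=0) = 6.63×76 + 4.09×95 + 0.34×305 = 503.88 + 388.55 + 103.7 = 996.13
ΣP(t=0)Q(t=0) = 7.67×76 + 3.55×95 + 0.37×305 = 582.92 + 337.25 + 112.85 = 1033.02
link = 996.13/1033.02 = 0.964289
Link t=1→t=2:
ΣP(t=2)Q(t=1) = 7.56×74 + 4.68×108 + 0.44×354 = 559.44 + 505.44 + 155.76 = 1220.64
ΣP(t=1)Q(t=1) = 6.63×74 + 4.09×108 + 0.34×354 = 490.62 + 441.72 + 120.36 = 1052.7
link = 1220.64/1052.7 = 1.159533
Link t=2→t=3:
ΣP(t=3)Q(t=2) = 6.64×89 + 3.93×109 + 0.52×340 = 590.96 + 428.37 + 176.8 = 1196.13
ΣP(t=2)Q(t=2) = 7.56×89 + 4.68×109 + 0.44×340 = 672.84 + 510.12 + 149.6 = 1332.56
link = 1196.13/1332.56 = 0.897618
Chained index = 100 × 0.964289 × 1.159533 × 0.897618 = 100.3649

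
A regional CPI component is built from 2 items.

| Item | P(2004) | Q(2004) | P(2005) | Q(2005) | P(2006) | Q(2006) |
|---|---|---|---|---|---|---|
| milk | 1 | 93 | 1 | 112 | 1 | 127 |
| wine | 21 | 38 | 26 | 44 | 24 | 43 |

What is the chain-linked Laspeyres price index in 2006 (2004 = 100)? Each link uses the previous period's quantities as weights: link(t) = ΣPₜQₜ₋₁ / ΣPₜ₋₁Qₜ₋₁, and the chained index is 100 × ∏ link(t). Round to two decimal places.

Link 2004→2005:
ΣP(2005)Q(2004) = 1×93 + 26×38 = 93 + 988 = 1081
ΣP(2004)Q(2004) = 1×93 + 21×38 = 93 + 798 = 891
link = 1081/891 = 1.213244
Link 2005→2006:
ΣP(2006)Q(2005) = 1×112 + 24×44 = 112 + 1056 = 1168
ΣP(2005)Q(2005) = 1×112 + 26×44 = 112 + 1144 = 1256
link = 1168/1256 = 0.929936
Chained index = 100 × 1.213244 × 0.929936 = 112.8239

112.82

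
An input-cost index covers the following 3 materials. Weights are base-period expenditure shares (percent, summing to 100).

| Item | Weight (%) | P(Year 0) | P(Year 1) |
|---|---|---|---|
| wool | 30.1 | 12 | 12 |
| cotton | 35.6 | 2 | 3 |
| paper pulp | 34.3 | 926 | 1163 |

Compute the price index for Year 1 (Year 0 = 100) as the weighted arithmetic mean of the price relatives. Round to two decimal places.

126.58

wool: 30.1 × (12/12) = 30.1 × 1.000000 = 30.1000
cotton: 35.6 × (3/2) = 35.6 × 1.500000 = 53.4000
paper pulp: 34.3 × (1163/926) = 34.3 × 1.255940 = 43.0787
Index = Σ wᵢ·(p₁ᵢ/p₀ᵢ) = 30.1000 + 53.4000 + 43.0787 = 126.5787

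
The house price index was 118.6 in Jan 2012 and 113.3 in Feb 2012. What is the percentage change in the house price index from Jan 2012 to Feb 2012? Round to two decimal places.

Change = (113.3 − 118.6) / 118.6 × 100
       = -5.3 / 118.6 × 100 = -4.4688%

-4.47%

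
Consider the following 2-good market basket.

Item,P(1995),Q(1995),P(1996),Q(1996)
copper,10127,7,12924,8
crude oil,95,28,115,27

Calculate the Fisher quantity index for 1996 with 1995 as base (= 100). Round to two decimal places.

113.66

Laspeyres component (base-period weights):
ΣP(1995)Q(1996) = 10127×8 + 95×27 = 81016 + 2565 = 83581
ΣP(1995)Q(1995) = 10127×7 + 95×28 = 70889 + 2660 = 73549
L = 83581 / 73549 × 100 = 113.6399
Paasche component (current-period weights):
ΣP(1996)Q(1996) = 12924×8 + 115×27 = 103392 + 3105 = 106497
ΣP(1996)Q(1995) = 12924×7 + 115×28 = 90468 + 3220 = 93688
P = 106497 / 93688 × 100 = 113.6720
Fisher = √(L × P) = √(113.6399 × 113.6720) = 113.6559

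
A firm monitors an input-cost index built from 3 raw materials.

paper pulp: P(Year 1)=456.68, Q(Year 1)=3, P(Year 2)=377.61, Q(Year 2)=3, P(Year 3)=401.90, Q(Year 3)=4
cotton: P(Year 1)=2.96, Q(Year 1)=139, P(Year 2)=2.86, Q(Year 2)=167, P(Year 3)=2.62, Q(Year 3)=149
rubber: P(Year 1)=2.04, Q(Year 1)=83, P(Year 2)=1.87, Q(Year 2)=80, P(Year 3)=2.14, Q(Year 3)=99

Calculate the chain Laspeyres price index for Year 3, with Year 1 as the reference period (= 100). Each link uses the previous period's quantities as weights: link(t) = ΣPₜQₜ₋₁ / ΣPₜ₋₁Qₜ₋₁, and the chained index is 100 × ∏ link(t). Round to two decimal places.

Link Year 1→Year 2:
ΣP(Year 2)Q(Year 1) = 377.61×3 + 2.86×139 + 1.87×83 = 1132.83 + 397.54 + 155.21 = 1685.58
ΣP(Year 1)Q(Year 1) = 456.68×3 + 2.96×139 + 2.04×83 = 1370.04 + 411.44 + 169.32 = 1950.8
link = 1685.58/1950.8 = 0.864046
Link Year 2→Year 3:
ΣP(Year 3)Q(Year 2) = 401.90×3 + 2.62×167 + 2.14×80 = 1205.7 + 437.54 + 171.2 = 1814.44
ΣP(Year 2)Q(Year 2) = 377.61×3 + 2.86×167 + 1.87×80 = 1132.83 + 477.62 + 149.6 = 1760.05
link = 1814.44/1760.05 = 1.030903
Chained index = 100 × 0.864046 × 1.030903 = 89.0747

89.07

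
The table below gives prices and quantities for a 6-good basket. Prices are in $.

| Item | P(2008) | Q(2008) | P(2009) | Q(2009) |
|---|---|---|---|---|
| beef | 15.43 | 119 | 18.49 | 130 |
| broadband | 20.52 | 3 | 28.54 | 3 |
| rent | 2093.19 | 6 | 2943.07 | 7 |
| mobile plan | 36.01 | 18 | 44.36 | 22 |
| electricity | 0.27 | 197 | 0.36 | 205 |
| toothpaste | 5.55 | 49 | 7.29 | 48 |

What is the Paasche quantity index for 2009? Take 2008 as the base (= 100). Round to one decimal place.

115.7

Paasche quantity index uses current-period prices as weights.
ΣP(2009)·Q(2009) = 18.49×130 + 28.54×3 + 2943.07×7 + 44.36×22 + 0.36×205 + 7.29×48 = 2403.7 + 85.62 + 20601.49 + 975.92 + 73.8 + 349.92 = 24490.45
ΣP(2009)·Q(2008) = 18.49×119 + 28.54×3 + 2943.07×6 + 44.36×18 + 0.36×197 + 7.29×49 = 2200.31 + 85.62 + 17658.42 + 798.48 + 70.92 + 357.21 = 21170.96
Index = 24490.45 / 21170.96 × 100 = 115.6794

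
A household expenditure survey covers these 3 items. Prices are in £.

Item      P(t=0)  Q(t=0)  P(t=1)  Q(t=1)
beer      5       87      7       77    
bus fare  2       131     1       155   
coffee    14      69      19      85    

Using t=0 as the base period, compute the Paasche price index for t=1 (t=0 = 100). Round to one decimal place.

Paasche price index uses current-period quantities as weights.
ΣP(t=1)·Q(t=1) = 7×77 + 1×155 + 19×85 = 539 + 155 + 1615 = 2309
ΣP(t=0)·Q(t=1) = 5×77 + 2×155 + 14×85 = 385 + 310 + 1190 = 1885
Index = 2309 / 1885 × 100 = 122.4934

122.5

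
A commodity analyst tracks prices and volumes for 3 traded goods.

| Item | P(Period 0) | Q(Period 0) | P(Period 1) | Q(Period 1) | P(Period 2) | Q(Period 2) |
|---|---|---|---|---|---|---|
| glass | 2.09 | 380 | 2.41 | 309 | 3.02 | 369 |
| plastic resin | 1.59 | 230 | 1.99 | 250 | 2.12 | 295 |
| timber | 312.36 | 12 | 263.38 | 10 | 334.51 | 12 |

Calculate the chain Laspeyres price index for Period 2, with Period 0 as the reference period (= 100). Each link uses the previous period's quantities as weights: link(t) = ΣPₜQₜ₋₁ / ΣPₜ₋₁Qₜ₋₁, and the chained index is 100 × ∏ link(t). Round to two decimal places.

Link Period 0→Period 1:
ΣP(Period 1)Q(Period 0) = 2.41×380 + 1.99×230 + 263.38×12 = 915.8 + 457.7 + 3160.56 = 4534.06
ΣP(Period 0)Q(Period 0) = 2.09×380 + 1.59×230 + 312.36×12 = 794.2 + 365.7 + 3748.32 = 4908.22
link = 4534.06/4908.22 = 0.923769
Link Period 1→Period 2:
ΣP(Period 2)Q(Period 1) = 3.02×309 + 2.12×250 + 334.51×10 = 933.18 + 530 + 3345.1 = 4808.28
ΣP(Period 1)Q(Period 1) = 2.41×309 + 1.99×250 + 263.38×10 = 744.69 + 497.5 + 2633.8 = 3875.99
link = 4808.28/3875.99 = 1.240530
Chained index = 100 × 0.923769 × 1.240530 = 114.5962

114.60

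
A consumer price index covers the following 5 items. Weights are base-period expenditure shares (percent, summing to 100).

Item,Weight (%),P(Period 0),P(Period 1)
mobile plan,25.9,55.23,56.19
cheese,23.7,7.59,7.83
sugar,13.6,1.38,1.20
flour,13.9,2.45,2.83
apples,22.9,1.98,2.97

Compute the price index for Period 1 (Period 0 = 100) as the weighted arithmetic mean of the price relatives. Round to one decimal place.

mobile plan: 25.9 × (56.19/55.23) = 25.9 × 1.017382 = 26.3502
cheese: 23.7 × (7.83/7.59) = 23.7 × 1.031621 = 24.4494
sugar: 13.6 × (1.20/1.38) = 13.6 × 0.869565 = 11.8261
flour: 13.9 × (2.83/2.45) = 13.9 × 1.155102 = 16.0559
apples: 22.9 × (2.97/1.98) = 22.9 × 1.500000 = 34.3500
Index = Σ wᵢ·(p₁ᵢ/p₀ᵢ) = 26.3502 + 24.4494 + 11.8261 + 16.0559 + 34.3500 = 113.0316

113.0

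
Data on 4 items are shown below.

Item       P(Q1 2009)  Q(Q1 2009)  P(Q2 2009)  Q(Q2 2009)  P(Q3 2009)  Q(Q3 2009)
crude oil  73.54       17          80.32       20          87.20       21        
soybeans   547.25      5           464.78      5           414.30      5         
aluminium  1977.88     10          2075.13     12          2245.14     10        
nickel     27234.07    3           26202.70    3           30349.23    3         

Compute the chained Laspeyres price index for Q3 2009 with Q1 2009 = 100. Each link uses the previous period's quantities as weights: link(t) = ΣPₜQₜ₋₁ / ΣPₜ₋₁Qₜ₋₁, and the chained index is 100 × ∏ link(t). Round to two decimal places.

110.77

Link Q1 2009→Q2 2009:
ΣP(Q2 2009)Q(Q1 2009) = 80.32×17 + 464.78×5 + 2075.13×10 + 26202.70×3 = 1365.44 + 2323.9 + 20751.3 + 78608.1 = 103048.74
ΣP(Q1 2009)Q(Q1 2009) = 73.54×17 + 547.25×5 + 1977.88×10 + 27234.07×3 = 1250.18 + 2736.25 + 19778.8 + 81702.21 = 105467.44
link = 103048.74/105467.44 = 0.977067
Link Q2 2009→Q3 2009:
ΣP(Q3 2009)Q(Q2 2009) = 87.20×20 + 414.30×5 + 2245.14×12 + 30349.23×3 = 1744 + 2071.5 + 26941.68 + 91047.69 = 121804.87
ΣP(Q2 2009)Q(Q2 2009) = 80.32×20 + 464.78×5 + 2075.13×12 + 26202.70×3 = 1606.4 + 2323.9 + 24901.56 + 78608.1 = 107439.96
link = 121804.87/107439.96 = 1.133702
Chained index = 100 × 0.977067 × 1.133702 = 110.7702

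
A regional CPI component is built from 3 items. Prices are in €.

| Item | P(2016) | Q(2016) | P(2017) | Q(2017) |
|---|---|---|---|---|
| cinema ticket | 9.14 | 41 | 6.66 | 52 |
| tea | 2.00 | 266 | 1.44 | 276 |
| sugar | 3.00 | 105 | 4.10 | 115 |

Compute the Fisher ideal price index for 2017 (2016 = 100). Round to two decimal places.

Laspeyres component (base-period weights):
ΣP(2017)Q(2016) = 6.66×41 + 1.44×266 + 4.10×105 = 273.06 + 383.04 + 430.5 = 1086.6
ΣP(2016)Q(2016) = 9.14×41 + 2.00×266 + 3.00×105 = 374.74 + 532 + 315 = 1221.74
L = 1086.6 / 1221.74 × 100 = 88.9387
Paasche component (current-period weights):
ΣP(2017)Q(2017) = 6.66×52 + 1.44×276 + 4.10×115 = 346.32 + 397.44 + 471.5 = 1215.26
ΣP(2016)Q(2017) = 9.14×52 + 2.00×276 + 3.00×115 = 475.28 + 552 + 345 = 1372.28
P = 1215.26 / 1372.28 × 100 = 88.5577
Fisher = √(L × P) = √(88.9387 × 88.5577) = 88.7480

88.75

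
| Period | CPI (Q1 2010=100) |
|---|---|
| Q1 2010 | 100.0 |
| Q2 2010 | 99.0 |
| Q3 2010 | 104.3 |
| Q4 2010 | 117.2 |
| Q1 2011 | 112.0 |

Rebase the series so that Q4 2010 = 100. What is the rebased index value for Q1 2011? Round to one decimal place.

95.6

Rebased(Q1 2011) = 112.0 / 117.2 × 100 = 95.5631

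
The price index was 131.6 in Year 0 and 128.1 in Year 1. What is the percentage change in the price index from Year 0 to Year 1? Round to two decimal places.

-2.66%

Change = (128.1 − 131.6) / 131.6 × 100
       = -3.5 / 131.6 × 100 = -2.6596%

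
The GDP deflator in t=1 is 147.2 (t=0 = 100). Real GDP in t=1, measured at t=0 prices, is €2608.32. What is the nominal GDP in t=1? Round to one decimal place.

3839.4

Nominal = Real × (Index/100) = 2608.32 × (147.2/100)
        = 2608.32 × 1.472 = 3839.4470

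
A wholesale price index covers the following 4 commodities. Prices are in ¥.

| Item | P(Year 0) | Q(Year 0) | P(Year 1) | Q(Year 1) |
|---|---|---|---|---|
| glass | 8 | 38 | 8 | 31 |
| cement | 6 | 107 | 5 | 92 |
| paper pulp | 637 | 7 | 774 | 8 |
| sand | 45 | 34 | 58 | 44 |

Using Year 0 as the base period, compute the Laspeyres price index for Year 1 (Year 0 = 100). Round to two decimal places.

118.66

Laspeyres price index uses base-period quantities as weights.
ΣP(Year 1)·Q(Year 0) = 8×38 + 5×107 + 774×7 + 58×34 = 304 + 535 + 5418 + 1972 = 8229
ΣP(Year 0)·Q(Year 0) = 8×38 + 6×107 + 637×7 + 45×34 = 304 + 642 + 4459 + 1530 = 6935
Index = 8229 / 6935 × 100 = 118.6590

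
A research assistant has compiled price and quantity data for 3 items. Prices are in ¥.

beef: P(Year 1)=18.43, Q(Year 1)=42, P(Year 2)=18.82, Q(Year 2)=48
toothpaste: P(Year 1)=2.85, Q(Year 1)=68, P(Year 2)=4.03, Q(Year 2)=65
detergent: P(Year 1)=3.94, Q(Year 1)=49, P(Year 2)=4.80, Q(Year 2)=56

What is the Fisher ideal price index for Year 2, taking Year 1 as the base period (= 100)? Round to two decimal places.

Laspeyres component (base-period weights):
ΣP(Year 2)Q(Year 1) = 18.82×42 + 4.03×68 + 4.80×49 = 790.44 + 274.04 + 235.2 = 1299.68
ΣP(Year 1)Q(Year 1) = 18.43×42 + 2.85×68 + 3.94×49 = 774.06 + 193.8 + 193.06 = 1160.92
L = 1299.68 / 1160.92 × 100 = 111.9526
Paasche component (current-period weights):
ΣP(Year 2)Q(Year 2) = 18.82×48 + 4.03×65 + 4.80×56 = 903.36 + 261.95 + 268.8 = 1434.11
ΣP(Year 1)Q(Year 2) = 18.43×48 + 2.85×65 + 3.94×56 = 884.64 + 185.25 + 220.64 = 1290.53
P = 1434.11 / 1290.53 × 100 = 111.1257
Fisher = √(L × P) = √(111.9526 × 111.1257) = 111.5384

111.54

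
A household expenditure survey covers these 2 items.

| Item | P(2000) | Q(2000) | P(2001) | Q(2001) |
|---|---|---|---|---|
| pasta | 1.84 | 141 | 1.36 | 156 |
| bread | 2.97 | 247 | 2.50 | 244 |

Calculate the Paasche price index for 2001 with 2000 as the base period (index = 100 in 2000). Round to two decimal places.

Paasche price index uses current-period quantities as weights.
ΣP(2001)·Q(2001) = 1.36×156 + 2.50×244 = 212.16 + 610 = 822.16
ΣP(2000)·Q(2001) = 1.84×156 + 2.97×244 = 287.04 + 724.68 = 1011.72
Index = 822.16 / 1011.72 × 100 = 81.2636

81.26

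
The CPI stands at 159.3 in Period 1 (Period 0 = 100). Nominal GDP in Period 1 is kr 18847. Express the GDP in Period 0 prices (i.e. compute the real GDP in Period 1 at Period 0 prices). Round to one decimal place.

Real = Nominal ÷ (Index/100) = 18847 ÷ (159.3/100)
     = 18847 ÷ 1.593 = 11831.1362

11831.1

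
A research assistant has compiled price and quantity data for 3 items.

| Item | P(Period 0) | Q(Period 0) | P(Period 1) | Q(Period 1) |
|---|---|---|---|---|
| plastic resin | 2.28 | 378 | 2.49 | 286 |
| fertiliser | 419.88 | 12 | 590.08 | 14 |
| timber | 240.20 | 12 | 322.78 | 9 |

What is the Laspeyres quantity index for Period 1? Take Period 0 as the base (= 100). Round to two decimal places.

98.97

Laspeyres quantity index uses base-period prices as weights.
ΣP(Period 0)·Q(Period 1) = 2.28×286 + 419.88×14 + 240.20×9 = 652.08 + 5878.32 + 2161.8 = 8692.2
ΣP(Period 0)·Q(Period 0) = 2.28×378 + 419.88×12 + 240.20×12 = 861.84 + 5038.56 + 2882.4 = 8782.8
Index = 8692.2 / 8782.8 × 100 = 98.9684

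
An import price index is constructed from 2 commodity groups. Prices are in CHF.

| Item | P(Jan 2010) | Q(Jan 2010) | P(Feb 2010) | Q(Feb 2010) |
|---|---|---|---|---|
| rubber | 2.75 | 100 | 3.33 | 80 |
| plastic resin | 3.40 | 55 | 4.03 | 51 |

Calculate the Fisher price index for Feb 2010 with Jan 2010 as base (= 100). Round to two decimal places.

Laspeyres component (base-period weights):
ΣP(Feb 2010)Q(Jan 2010) = 3.33×100 + 4.03×55 = 333 + 221.65 = 554.65
ΣP(Jan 2010)Q(Jan 2010) = 2.75×100 + 3.40×55 = 275 + 187 = 462
L = 554.65 / 462 × 100 = 120.0541
Paasche component (current-period weights):
ΣP(Feb 2010)Q(Feb 2010) = 3.33×80 + 4.03×51 = 266.4 + 205.53 = 471.93
ΣP(Jan 2010)Q(Feb 2010) = 2.75×80 + 3.40×51 = 220 + 173.4 = 393.4
P = 471.93 / 393.4 × 100 = 119.9619
Fisher = √(L × P) = √(120.0541 × 119.9619) = 120.0080

120.01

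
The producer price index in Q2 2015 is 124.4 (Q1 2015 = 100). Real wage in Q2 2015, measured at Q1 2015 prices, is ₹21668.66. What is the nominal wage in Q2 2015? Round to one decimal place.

26955.8

Nominal = Real × (Index/100) = 21668.66 × (124.4/100)
        = 21668.66 × 1.244 = 26955.8130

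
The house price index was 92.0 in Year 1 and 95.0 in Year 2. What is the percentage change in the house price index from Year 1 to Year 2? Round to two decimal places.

3.26%

Change = (95.0 − 92.0) / 92.0 × 100
       = 3.0 / 92.0 × 100 = 3.2609%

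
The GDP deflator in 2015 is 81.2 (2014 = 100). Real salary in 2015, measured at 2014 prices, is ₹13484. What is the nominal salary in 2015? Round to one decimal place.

10949.0

Nominal = Real × (Index/100) = 13484 × (81.2/100)
        = 13484 × 0.812 = 10949.0080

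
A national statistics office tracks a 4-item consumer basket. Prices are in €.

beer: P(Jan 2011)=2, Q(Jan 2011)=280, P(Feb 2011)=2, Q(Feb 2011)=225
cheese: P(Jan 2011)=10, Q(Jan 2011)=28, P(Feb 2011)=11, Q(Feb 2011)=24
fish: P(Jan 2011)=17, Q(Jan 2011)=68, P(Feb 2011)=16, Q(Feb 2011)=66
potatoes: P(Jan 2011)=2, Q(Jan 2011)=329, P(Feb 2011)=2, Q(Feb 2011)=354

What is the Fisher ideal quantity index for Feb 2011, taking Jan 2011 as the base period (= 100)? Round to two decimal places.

94.87

Laspeyres component (base-period weights):
ΣP(Jan 2011)Q(Feb 2011) = 2×225 + 10×24 + 17×66 + 2×354 = 450 + 240 + 1122 + 708 = 2520
ΣP(Jan 2011)Q(Jan 2011) = 2×280 + 10×28 + 17×68 + 2×329 = 560 + 280 + 1156 + 658 = 2654
L = 2520 / 2654 × 100 = 94.9510
Paasche component (current-period weights):
ΣP(Feb 2011)Q(Feb 2011) = 2×225 + 11×24 + 16×66 + 2×354 = 450 + 264 + 1056 + 708 = 2478
ΣP(Feb 2011)Q(Jan 2011) = 2×280 + 11×28 + 16×68 + 2×329 = 560 + 308 + 1088 + 658 = 2614
P = 2478 / 2614 × 100 = 94.7972
Fisher = √(L × P) = √(94.9510 × 94.7972) = 94.8741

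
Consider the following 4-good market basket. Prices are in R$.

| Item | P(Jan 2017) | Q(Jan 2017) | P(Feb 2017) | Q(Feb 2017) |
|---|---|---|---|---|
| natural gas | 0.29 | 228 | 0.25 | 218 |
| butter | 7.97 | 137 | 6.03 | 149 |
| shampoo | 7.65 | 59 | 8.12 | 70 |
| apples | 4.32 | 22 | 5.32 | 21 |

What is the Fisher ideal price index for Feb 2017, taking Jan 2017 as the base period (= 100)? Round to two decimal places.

86.90

Laspeyres component (base-period weights):
ΣP(Feb 2017)Q(Jan 2017) = 0.25×228 + 6.03×137 + 8.12×59 + 5.32×22 = 57 + 826.11 + 479.08 + 117.04 = 1479.23
ΣP(Jan 2017)Q(Jan 2017) = 0.29×228 + 7.97×137 + 7.65×59 + 4.32×22 = 66.12 + 1091.89 + 451.35 + 95.04 = 1704.4
L = 1479.23 / 1704.4 × 100 = 86.7889
Paasche component (current-period weights):
ΣP(Feb 2017)Q(Feb 2017) = 0.25×218 + 6.03×149 + 8.12×70 + 5.32×21 = 54.5 + 898.47 + 568.4 + 111.72 = 1633.09
ΣP(Jan 2017)Q(Feb 2017) = 0.29×218 + 7.97×149 + 7.65×70 + 4.32×21 = 63.22 + 1187.53 + 535.5 + 90.72 = 1876.97
P = 1633.09 / 1876.97 × 100 = 87.0067
Fisher = √(L × P) = √(86.7889 × 87.0067) = 86.8977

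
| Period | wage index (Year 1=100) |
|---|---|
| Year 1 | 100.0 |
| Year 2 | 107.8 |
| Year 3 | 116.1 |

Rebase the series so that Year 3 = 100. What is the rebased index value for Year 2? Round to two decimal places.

92.85

Rebased(Year 2) = 107.8 / 116.1 × 100 = 92.8510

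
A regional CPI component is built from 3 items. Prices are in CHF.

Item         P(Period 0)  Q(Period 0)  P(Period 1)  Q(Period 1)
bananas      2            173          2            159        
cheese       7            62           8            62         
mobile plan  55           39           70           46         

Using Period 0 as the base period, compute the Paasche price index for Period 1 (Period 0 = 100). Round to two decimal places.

122.91

Paasche price index uses current-period quantities as weights.
ΣP(Period 1)·Q(Period 1) = 2×159 + 8×62 + 70×46 = 318 + 496 + 3220 = 4034
ΣP(Period 0)·Q(Period 1) = 2×159 + 7×62 + 55×46 = 318 + 434 + 2530 = 3282
Index = 4034 / 3282 × 100 = 122.9129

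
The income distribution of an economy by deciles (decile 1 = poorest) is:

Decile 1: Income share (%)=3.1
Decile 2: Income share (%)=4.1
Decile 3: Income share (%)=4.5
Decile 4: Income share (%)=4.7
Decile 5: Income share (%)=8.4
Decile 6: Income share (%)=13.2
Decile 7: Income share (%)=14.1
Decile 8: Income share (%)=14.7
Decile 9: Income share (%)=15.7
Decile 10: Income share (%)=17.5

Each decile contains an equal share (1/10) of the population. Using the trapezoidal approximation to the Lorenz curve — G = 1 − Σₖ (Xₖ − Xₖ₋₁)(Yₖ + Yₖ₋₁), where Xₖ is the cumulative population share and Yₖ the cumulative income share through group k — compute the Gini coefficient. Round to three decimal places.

0.295

Cumulative income shares Yₖ: 0.0310, 0.0720, 0.1170, 0.1640, 0.2480, 0.3800, 0.5210, 0.6680, 0.8250, 1.0000
Σ (Xₖ−Xₖ₋₁)(Yₖ+Yₖ₋₁) = (1/10)(0.0310+0.0000) + (1/10)(0.0720+0.0310) + (1/10)(0.1170+0.0720) + (1/10)(0.1640+0.1170) + (1/10)(0.2480+0.1640) + (1/10)(0.3800+0.2480) + (1/10)(0.5210+0.3800) + (1/10)(0.6680+0.5210) + (1/10)(0.8250+0.6680) + (1/10)(1.0000+0.8250)
  = 0.0031 + 0.0103 + 0.0189 + 0.0281 + 0.0412 + 0.0628 + 0.0901 + 0.1189 + 0.1493 + 0.1825 = 0.7052
G = 1 − 0.7052 = 0.2948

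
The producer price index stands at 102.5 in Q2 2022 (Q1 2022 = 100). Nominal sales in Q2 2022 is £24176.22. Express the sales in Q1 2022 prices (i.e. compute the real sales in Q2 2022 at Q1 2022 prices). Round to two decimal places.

Real = Nominal ÷ (Index/100) = 24176.22 ÷ (102.5/100)
     = 24176.22 ÷ 1.025 = 23586.5561

23586.56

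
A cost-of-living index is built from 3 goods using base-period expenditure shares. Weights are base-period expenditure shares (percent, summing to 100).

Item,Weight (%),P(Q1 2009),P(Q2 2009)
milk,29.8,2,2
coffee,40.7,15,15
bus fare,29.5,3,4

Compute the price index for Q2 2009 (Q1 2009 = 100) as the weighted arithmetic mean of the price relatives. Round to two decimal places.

milk: 29.8 × (2/2) = 29.8 × 1.000000 = 29.8000
coffee: 40.7 × (15/15) = 40.7 × 1.000000 = 40.7000
bus fare: 29.5 × (4/3) = 29.5 × 1.333333 = 39.3333
Index = Σ wᵢ·(p₁ᵢ/p₀ᵢ) = 29.8000 + 40.7000 + 39.3333 = 109.8333

109.83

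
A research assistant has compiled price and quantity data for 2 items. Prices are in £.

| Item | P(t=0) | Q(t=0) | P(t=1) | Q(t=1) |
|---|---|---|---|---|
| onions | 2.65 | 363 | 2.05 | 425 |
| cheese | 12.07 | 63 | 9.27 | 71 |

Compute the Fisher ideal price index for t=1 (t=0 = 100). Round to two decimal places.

Laspeyres component (base-period weights):
ΣP(t=1)Q(t=0) = 2.05×363 + 9.27×63 = 744.15 + 584.01 = 1328.16
ΣP(t=0)Q(t=0) = 2.65×363 + 12.07×63 = 961.95 + 760.41 = 1722.36
L = 1328.16 / 1722.36 × 100 = 77.1128
Paasche component (current-period weights):
ΣP(t=1)Q(t=1) = 2.05×425 + 9.27×71 = 871.25 + 658.17 = 1529.42
ΣP(t=0)Q(t=1) = 2.65×425 + 12.07×71 = 1126.25 + 856.97 = 1983.22
P = 1529.42 / 1983.22 × 100 = 77.1180
Fisher = √(L × P) = √(77.1128 × 77.1180) = 77.1154

77.12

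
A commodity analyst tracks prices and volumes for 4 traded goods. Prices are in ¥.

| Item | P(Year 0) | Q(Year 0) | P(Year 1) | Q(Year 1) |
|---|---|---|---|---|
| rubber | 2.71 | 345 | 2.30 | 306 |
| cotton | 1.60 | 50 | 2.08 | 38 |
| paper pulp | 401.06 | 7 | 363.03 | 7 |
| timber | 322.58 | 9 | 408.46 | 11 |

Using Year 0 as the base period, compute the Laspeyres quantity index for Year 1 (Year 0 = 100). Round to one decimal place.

Laspeyres quantity index uses base-period prices as weights.
ΣP(Year 0)·Q(Year 1) = 2.71×306 + 1.60×38 + 401.06×7 + 322.58×11 = 829.26 + 60.8 + 2807.42 + 3548.38 = 7245.86
ΣP(Year 0)·Q(Year 0) = 2.71×345 + 1.60×50 + 401.06×7 + 322.58×9 = 934.95 + 80 + 2807.42 + 2903.22 = 6725.59
Index = 7245.86 / 6725.59 × 100 = 107.7357

107.7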